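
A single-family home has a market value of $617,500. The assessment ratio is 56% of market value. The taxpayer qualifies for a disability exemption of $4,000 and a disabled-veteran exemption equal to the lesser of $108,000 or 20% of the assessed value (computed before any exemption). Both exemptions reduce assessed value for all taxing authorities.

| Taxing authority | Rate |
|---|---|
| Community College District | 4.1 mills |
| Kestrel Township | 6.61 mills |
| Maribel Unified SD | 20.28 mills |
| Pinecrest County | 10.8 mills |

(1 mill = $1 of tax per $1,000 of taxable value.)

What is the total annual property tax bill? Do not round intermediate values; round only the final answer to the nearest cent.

Assessed value = $617,500 × 0.56 = $345,800
Disabled-veteran exemption = min($108,000, 20% × $345,800) = min($108,000, $69,160) = $69,160 (percentage binds)
Taxable value = $345,800 − $4,000 − $69,160 = $272,640
Community College District: $272,640 × 0.0041 = $1,117.824
Kestrel Township: $272,640 × 0.00661 = $1,802.1504
Maribel Unified SD: $272,640 × 0.02028 = $5,529.1392
Pinecrest County: $272,640 × 0.0108 = $2,944.512
Total = $11,393.6256

$11,393.63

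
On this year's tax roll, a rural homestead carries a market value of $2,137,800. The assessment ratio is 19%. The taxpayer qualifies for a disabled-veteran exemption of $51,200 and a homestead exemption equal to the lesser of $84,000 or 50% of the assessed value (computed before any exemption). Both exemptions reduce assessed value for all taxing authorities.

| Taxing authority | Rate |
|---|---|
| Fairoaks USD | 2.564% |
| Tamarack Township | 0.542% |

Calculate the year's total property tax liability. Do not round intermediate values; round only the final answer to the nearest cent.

Assessed value = $2,137,800 × 0.19 = $406,182
Homestead exemption = min($84,000, 50% × $406,182) = min($84,000, $203,091) = $84,000 (dollar cap binds)
Taxable value = $406,182 − $51,200 − $84,000 = $270,982
Fairoaks USD: $270,982 × 0.02564 = $6,947.97848
Tamarack Township: $270,982 × 0.00542 = $1,468.72244
Total = $8,416.70092

$8,416.70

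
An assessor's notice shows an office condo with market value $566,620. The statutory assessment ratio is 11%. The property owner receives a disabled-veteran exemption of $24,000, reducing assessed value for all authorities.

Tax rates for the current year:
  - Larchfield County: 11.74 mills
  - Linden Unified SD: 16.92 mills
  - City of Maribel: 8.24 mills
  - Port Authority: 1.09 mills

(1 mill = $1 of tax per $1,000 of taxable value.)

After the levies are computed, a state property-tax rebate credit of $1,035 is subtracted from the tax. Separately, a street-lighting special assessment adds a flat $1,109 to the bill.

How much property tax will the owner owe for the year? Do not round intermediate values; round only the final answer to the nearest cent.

Assessed value = $566,620 × 0.11 = $62,328.2
Taxable value = $62,328.2 − $24,000 = $38,328.2
Larchfield County: $38,328.2 × 0.01174 = $449.973068
Linden Unified SD: $38,328.2 × 0.01692 = $648.513144
City of Maribel: $38,328.2 × 0.00824 = $315.824368
Port Authority: $38,328.2 × 0.00109 = $41.777738
Levies subtotal = $1,456.088318
After credit = $1,456.088318 − $1,035 = $421.088318
Total = $421.088318 + $1,109 = $1,530.088318

$1,530.09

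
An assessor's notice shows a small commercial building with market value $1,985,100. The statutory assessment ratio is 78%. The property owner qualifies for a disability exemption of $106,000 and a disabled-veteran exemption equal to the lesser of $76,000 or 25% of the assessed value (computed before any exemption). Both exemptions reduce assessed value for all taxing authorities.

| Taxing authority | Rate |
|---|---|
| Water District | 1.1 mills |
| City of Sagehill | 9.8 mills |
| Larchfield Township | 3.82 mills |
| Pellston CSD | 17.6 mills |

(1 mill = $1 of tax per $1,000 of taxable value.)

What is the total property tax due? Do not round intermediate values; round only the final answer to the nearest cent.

$44,161.34

Assessed value = $1,985,100 × 0.78 = $1,548,378
Disabled-veteran exemption = min($76,000, 25% × $1,548,378) = min($76,000, $387,094.5) = $76,000 (dollar cap binds)
Taxable value = $1,548,378 − $106,000 − $76,000 = $1,366,378
Water District: $1,366,378 × 0.0011 = $1,503.0158
City of Sagehill: $1,366,378 × 0.0098 = $13,390.5044
Larchfield Township: $1,366,378 × 0.00382 = $5,219.56396
Pellston CSD: $1,366,378 × 0.0176 = $24,048.2528
Total = $44,161.33696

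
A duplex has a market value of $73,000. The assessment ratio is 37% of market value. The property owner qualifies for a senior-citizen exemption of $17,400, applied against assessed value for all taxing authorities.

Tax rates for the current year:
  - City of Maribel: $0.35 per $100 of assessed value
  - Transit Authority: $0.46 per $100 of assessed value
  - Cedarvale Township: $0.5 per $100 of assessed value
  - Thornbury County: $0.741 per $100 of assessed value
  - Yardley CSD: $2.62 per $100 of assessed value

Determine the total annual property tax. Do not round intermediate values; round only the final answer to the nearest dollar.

$449

Assessed value = $73,000 × 0.37 = $27,010
Taxable value = $27,010 − $17,400 = $9,610
City of Maribel: $9,610 × 0.0035 = $33.635
Transit Authority: $9,610 × 0.0046 = $44.206
Cedarvale Township: $9,610 × 0.005 = $48.05
Thornbury County: $9,610 × 0.00741 = $71.2101
Yardley CSD: $9,610 × 0.0262 = $251.782
Total = $33.635 + $44.206 + $48.05 + $71.2101 + $251.782 = $448.8831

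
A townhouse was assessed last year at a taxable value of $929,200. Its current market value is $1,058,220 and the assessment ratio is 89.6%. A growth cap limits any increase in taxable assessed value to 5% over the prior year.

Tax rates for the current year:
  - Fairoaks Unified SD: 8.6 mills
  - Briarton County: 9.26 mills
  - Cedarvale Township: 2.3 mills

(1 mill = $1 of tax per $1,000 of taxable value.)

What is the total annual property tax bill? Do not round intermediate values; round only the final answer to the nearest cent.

$19,115.01

Uncapped assessed value = $1,058,220 × 0.896 = $948,165.12
Cap limit = $929,200 × 1.05 = $975,660
Taxable assessed value = min($948,165.12, $975,660) = $948,165.12 (cap does not bind)
Fairoaks Unified SD: $948,165.12 × 0.0086 = $8,154.220032
Briarton County: $948,165.12 × 0.00926 = $8,780.0090112
Cedarvale Township: $948,165.12 × 0.0023 = $2,180.779776
Total = $19,115.0088192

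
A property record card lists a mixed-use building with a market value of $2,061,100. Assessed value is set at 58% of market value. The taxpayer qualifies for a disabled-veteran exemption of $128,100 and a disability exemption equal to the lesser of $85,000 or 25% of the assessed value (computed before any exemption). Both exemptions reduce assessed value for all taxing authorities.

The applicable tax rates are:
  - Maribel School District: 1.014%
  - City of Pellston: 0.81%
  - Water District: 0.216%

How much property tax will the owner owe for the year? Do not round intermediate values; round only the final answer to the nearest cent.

Assessed value = $2,061,100 × 0.58 = $1,195,438
Disability exemption = min($85,000, 25% × $1,195,438) = min($85,000, $298,859.5) = $85,000 (dollar cap binds)
Taxable value = $1,195,438 − $128,100 − $85,000 = $982,338
Maribel School District: $982,338 × 0.01014 = $9,960.90732
City of Pellston: $982,338 × 0.0081 = $7,956.9378
Water District: $982,338 × 0.00216 = $2,121.85008
Total = $20,039.6952

$20,039.70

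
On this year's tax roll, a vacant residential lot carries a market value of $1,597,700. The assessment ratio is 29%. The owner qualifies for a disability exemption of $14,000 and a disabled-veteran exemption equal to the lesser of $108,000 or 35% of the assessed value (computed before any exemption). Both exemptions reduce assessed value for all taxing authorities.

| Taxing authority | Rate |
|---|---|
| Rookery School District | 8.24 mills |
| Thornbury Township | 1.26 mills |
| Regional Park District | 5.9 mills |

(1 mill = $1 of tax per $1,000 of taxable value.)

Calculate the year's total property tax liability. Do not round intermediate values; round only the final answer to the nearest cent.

$5,256.53

Assessed value = $1,597,700 × 0.29 = $463,333
Disabled-veteran exemption = min($108,000, 35% × $463,333) = min($108,000, $162,166.55) = $108,000 (dollar cap binds)
Taxable value = $463,333 − $14,000 − $108,000 = $341,333
Rookery School District: $341,333 × 0.00824 = $2,812.58392
Thornbury Township: $341,333 × 0.00126 = $430.07958
Regional Park District: $341,333 × 0.0059 = $2,013.8647
Total = $5,256.5282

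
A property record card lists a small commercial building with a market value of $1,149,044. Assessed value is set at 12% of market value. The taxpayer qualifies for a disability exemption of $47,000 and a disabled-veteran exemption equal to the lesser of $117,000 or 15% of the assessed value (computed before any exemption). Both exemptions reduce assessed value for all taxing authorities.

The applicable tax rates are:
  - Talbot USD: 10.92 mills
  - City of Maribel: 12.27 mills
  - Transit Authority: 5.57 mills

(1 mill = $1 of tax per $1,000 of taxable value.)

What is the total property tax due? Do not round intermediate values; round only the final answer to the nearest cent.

Assessed value = $1,149,044 × 0.12 = $137,885.28
Disabled-veteran exemption = min($117,000, 15% × $137,885.28) = min($117,000, $20,682.792) = $20,682.792 (percentage binds)
Taxable value = $137,885.28 − $47,000 − $20,682.792 = $70,202.488
Talbot USD: $70,202.488 × 0.01092 = $766.61116896
City of Maribel: $70,202.488 × 0.01227 = $861.38452776
Transit Authority: $70,202.488 × 0.00557 = $391.02785816
Total = $2,019.02355488

$2,019.02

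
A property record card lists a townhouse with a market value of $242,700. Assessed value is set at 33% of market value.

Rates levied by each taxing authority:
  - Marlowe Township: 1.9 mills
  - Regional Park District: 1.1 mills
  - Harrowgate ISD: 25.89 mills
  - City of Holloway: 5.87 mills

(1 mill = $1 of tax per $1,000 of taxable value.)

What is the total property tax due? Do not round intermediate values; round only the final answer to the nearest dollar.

Assessed value = $242,700 × 0.33 = $80,091
Marlowe Township: $80,091 × 0.0019 = $152.1729
Regional Park District: $80,091 × 0.0011 = $88.1001
Harrowgate ISD: $80,091 × 0.02589 = $2,073.55599
City of Holloway: $80,091 × 0.00587 = $470.13417
Total = $152.1729 + $88.1001 + $2,073.55599 + $470.13417 = $2,783.96316

$2,784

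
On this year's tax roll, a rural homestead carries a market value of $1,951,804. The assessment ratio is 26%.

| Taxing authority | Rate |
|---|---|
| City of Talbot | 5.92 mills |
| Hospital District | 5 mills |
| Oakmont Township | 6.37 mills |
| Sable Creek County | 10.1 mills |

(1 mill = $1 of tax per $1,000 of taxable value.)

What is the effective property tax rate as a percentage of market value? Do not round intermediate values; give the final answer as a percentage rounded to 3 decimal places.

Assessed value = $1,951,804 × 0.26 = $507,469.04
City of Talbot: $507,469.04 × 0.00592 = $3,004.2167168
Hospital District: $507,469.04 × 0.005 = $2,537.3452
Oakmont Township: $507,469.04 × 0.00637 = $3,232.5777848
Sable Creek County: $507,469.04 × 0.0101 = $5,125.437304
Total tax = $13,899.5770056
Effective rate = $13,899.5770056 ÷ $1,951,804 = 0.712% of market value

0.712%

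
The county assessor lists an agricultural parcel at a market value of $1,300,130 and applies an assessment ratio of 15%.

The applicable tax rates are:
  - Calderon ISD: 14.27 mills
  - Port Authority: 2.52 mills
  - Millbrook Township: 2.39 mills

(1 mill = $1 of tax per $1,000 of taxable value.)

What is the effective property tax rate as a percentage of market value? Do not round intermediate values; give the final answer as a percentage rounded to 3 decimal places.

Assessed value = $1,300,130 × 0.15 = $195,019.5
Calderon ISD: $195,019.5 × 0.01427 = $2,782.928265
Port Authority: $195,019.5 × 0.00252 = $491.44914
Millbrook Township: $195,019.5 × 0.00239 = $466.096605
Total tax = $3,740.47401
Effective rate = $3,740.47401 ÷ $1,300,130 = 0.288% of market value

0.288%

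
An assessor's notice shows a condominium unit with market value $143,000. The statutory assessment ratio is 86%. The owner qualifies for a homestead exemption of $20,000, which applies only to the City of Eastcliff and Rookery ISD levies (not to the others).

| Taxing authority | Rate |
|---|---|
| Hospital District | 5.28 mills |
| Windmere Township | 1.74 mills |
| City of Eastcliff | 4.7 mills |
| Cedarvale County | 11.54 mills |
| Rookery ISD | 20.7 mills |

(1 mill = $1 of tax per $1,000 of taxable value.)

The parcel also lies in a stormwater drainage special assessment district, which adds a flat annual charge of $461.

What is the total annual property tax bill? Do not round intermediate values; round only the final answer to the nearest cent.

Assessed value = $143,000 × 0.86 = $122,980
Hospital District: $122,980 × 0.00528 = $649.3344
Windmere Township: $122,980 × 0.00174 = $213.9852
City of Eastcliff: ($122,980 − $20,000) × 0.0047 = $102,980 × 0.0047 = $484.006
Cedarvale County: $122,980 × 0.01154 = $1,419.1892
Rookery ISD: ($122,980 − $20,000) × 0.0207 = $102,980 × 0.0207 = $2,131.686
Levies subtotal = $4,898.2008
Total = $4,898.2008 + $461 = $5,359.2008

$5,359.20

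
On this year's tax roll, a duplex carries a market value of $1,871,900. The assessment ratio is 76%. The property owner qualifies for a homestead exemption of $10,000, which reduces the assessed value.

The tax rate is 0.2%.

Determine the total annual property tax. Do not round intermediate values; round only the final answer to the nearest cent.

$2,825.29

Assessed value = $1,871,900 × 0.76 = $1,422,644
Taxable value = $1,422,644 − $10,000 = $1,412,644
Tax = $1,412,644 × 0.002 = $2,825.288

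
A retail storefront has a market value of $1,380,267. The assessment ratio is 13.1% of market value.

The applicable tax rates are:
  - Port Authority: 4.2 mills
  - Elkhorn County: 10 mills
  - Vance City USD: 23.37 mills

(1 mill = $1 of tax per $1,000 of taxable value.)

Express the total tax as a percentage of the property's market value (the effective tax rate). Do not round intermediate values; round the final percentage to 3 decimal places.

Assessed value = $1,380,267 × 0.131 = $180,814.977
Port Authority: $180,814.977 × 0.0042 = $759.4229034
Elkhorn County: $180,814.977 × 0.01 = $1,808.14977
Vance City USD: $180,814.977 × 0.02337 = $4,225.64601249
Total tax = $6,793.21868589
Effective rate = $6,793.21868589 ÷ $1,380,267 = 0.492% of market value

0.492%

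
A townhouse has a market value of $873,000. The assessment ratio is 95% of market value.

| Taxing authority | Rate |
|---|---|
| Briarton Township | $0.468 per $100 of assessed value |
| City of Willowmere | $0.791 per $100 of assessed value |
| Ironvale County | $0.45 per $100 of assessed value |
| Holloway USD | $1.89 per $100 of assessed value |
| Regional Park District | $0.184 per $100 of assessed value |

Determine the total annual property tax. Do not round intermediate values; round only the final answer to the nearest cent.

$31,374.31

Assessed value = $873,000 × 0.95 = $829,350
Briarton Township: $829,350 × 0.00468 = $3,881.358
City of Willowmere: $829,350 × 0.00791 = $6,560.1585
Ironvale County: $829,350 × 0.0045 = $3,732.075
Holloway USD: $829,350 × 0.0189 = $15,674.715
Regional Park District: $829,350 × 0.00184 = $1,526.004
Total = $3,881.358 + $6,560.1585 + $3,732.075 + $15,674.715 + $1,526.004 = $31,374.3105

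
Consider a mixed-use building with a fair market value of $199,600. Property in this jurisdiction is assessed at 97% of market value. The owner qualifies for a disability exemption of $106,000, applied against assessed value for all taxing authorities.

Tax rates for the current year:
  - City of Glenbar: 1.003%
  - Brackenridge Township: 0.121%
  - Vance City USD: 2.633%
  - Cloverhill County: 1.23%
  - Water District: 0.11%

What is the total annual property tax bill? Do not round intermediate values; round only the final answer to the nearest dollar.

Assessed value = $199,600 × 0.97 = $193,612
Taxable value = $193,612 − $106,000 = $87,612
City of Glenbar: $87,612 × 0.01003 = $878.74836
Brackenridge Township: $87,612 × 0.00121 = $106.01052
Vance City USD: $87,612 × 0.02633 = $2,306.82396
Cloverhill County: $87,612 × 0.0123 = $1,077.6276
Water District: $87,612 × 0.0011 = $96.3732
Total = $878.74836 + $106.01052 + $2,306.82396 + $1,077.6276 + $96.3732 = $4,465.58364

$4,466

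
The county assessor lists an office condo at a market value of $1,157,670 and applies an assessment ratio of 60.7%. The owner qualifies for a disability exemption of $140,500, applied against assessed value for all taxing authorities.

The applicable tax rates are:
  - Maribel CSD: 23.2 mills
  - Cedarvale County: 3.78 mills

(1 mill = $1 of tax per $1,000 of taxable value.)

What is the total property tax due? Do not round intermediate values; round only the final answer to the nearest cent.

Assessed value = $1,157,670 × 0.607 = $702,705.69
Taxable value = $702,705.69 − $140,500 = $562,205.69
Maribel CSD: $562,205.69 × 0.0232 = $13,043.172008
Cedarvale County: $562,205.69 × 0.00378 = $2,125.1375082
Total = $13,043.172008 + $2,125.1375082 = $15,168.3095162

$15,168.31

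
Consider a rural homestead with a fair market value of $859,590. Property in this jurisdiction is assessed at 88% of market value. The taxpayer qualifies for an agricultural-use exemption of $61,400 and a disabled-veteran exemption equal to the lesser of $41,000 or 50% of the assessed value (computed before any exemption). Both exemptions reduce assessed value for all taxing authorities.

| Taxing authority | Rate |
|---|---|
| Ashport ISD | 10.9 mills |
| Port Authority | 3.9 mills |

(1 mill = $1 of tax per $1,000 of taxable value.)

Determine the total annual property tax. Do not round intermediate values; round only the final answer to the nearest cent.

Assessed value = $859,590 × 0.88 = $756,439.2
Disabled-veteran exemption = min($41,000, 50% × $756,439.2) = min($41,000, $378,219.6) = $41,000 (dollar cap binds)
Taxable value = $756,439.2 − $61,400 − $41,000 = $654,039.2
Ashport ISD: $654,039.2 × 0.0109 = $7,129.02728
Port Authority: $654,039.2 × 0.0039 = $2,550.75288
Total = $9,679.78016

$9,679.78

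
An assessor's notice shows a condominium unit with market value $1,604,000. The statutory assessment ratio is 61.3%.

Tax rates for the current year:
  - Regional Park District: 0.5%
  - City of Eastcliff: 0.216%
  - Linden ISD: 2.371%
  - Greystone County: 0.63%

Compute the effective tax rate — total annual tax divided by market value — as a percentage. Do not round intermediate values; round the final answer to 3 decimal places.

2.279%

Assessed value = $1,604,000 × 0.613 = $983,252
Regional Park District: $983,252 × 0.005 = $4,916.26
City of Eastcliff: $983,252 × 0.00216 = $2,123.82432
Linden ISD: $983,252 × 0.02371 = $23,312.90492
Greystone County: $983,252 × 0.0063 = $6,194.4876
Total tax = $36,547.47684
Effective rate = $36,547.47684 ÷ $1,604,000 = 2.279% of market value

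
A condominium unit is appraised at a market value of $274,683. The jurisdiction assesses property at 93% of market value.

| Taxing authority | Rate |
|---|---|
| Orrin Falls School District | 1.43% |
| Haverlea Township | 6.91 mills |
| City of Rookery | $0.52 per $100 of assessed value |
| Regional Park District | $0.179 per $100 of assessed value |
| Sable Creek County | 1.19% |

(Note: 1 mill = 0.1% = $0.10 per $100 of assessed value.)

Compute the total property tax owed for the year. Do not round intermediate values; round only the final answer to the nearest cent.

Assessed value = $274,683 × 0.93 = $255,455.19
Orrin Falls School District: $255,455.19 × 0.0143 = $3,653.009217
Haverlea Township: $255,455.19 × 0.00691 = $1,765.1953629
City of Rookery: $255,455.19 × 0.0052 = $1,328.366988
Regional Park District: $255,455.19 × 0.00179 = $457.2647901
Sable Creek County: $255,455.19 × 0.0119 = $3,039.916761
Total = $10,243.753119

$10,243.75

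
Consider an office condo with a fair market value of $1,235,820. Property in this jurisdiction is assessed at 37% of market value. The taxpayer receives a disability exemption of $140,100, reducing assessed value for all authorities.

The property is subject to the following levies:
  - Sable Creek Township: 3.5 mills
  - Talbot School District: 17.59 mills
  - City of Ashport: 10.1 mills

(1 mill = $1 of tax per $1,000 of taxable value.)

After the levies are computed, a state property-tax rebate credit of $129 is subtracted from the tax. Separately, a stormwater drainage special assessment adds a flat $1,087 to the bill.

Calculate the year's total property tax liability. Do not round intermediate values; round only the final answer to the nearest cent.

$10,850.01

Assessed value = $1,235,820 × 0.37 = $457,253.4
Taxable value = $457,253.4 − $140,100 = $317,153.4
Sable Creek Township: $317,153.4 × 0.0035 = $1,110.0369
Talbot School District: $317,153.4 × 0.01759 = $5,578.728306
City of Ashport: $317,153.4 × 0.0101 = $3,203.24934
Levies subtotal = $9,892.014546
After credit = $9,892.014546 − $129 = $9,763.014546
Total = $9,763.014546 + $1,087 = $10,850.014546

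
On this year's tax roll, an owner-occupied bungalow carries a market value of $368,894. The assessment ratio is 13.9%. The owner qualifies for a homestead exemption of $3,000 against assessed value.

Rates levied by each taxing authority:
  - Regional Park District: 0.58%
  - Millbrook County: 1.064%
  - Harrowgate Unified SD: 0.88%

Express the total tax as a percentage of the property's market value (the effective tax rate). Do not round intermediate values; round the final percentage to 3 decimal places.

Assessed value = $368,894 × 0.139 = $51,276.266
Taxable value = $51,276.266 − $3,000 = $48,276.266
Regional Park District: $48,276.266 × 0.0058 = $280.0023428
Millbrook County: $48,276.266 × 0.01064 = $513.65947024
Harrowgate Unified SD: $48,276.266 × 0.0088 = $424.8311408
Total tax = $1,218.49295384
Effective rate = $1,218.49295384 ÷ $368,894 = 0.330% of market value

0.330%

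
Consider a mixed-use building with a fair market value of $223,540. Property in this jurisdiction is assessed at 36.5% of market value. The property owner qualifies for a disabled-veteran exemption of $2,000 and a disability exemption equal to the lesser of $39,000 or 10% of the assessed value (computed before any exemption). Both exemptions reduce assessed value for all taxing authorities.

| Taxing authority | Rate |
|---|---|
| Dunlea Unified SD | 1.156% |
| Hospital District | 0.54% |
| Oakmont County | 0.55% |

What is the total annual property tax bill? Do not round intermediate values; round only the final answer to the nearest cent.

Assessed value = $223,540 × 0.365 = $81,592.1
Disability exemption = min($39,000, 10% × $81,592.1) = min($39,000, $8,159.21) = $8,159.21 (percentage binds)
Taxable value = $81,592.1 − $2,000 − $8,159.21 = $71,432.89
Dunlea Unified SD: $71,432.89 × 0.01156 = $825.7642084
Hospital District: $71,432.89 × 0.0054 = $385.737606
Oakmont County: $71,432.89 × 0.0055 = $392.880895
Total = $1,604.3827094

$1,604.38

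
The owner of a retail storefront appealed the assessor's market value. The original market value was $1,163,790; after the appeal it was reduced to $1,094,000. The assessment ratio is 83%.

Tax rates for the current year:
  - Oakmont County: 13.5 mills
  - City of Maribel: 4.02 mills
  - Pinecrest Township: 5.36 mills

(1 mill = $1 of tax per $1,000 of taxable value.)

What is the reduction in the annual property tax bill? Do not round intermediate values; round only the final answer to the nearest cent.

Old assessed value = $1,163,790 × 0.83 = $965,945.7
New assessed value = $1,094,000 × 0.83 = $908,020
Combined rate = 0.0135 + 0.00402 + 0.00536 = 0.02288
Old tax = $965,945.7 × 0.02288 = $22,100.837616
New tax = $908,020 × 0.02288 = $20,775.4976
Reduction = $22,100.837616 − $20,775.4976 = $1,325.340016

$1,325.34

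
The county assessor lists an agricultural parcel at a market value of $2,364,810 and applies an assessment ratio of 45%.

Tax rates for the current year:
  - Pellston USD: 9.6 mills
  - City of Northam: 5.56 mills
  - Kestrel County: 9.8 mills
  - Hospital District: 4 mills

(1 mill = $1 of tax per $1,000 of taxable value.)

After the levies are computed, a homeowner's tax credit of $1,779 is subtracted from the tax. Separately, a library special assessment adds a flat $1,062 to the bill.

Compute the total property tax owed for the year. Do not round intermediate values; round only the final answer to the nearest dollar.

Assessed value = $2,364,810 × 0.45 = $1,064,164.5
Pellston USD: $1,064,164.5 × 0.0096 = $10,215.9792
City of Northam: $1,064,164.5 × 0.00556 = $5,916.75462
Kestrel County: $1,064,164.5 × 0.0098 = $10,428.8121
Hospital District: $1,064,164.5 × 0.004 = $4,256.658
Levies subtotal = $30,818.20392
After credit = $30,818.20392 − $1,779 = $29,039.20392
Total = $29,039.20392 + $1,062 = $30,101.20392

$30,101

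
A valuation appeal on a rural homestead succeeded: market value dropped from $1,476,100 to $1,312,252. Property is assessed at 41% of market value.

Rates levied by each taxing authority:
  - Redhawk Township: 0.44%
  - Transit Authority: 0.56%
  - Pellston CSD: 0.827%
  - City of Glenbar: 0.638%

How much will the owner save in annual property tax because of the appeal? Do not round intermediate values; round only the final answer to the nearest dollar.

$1,656

Old assessed value = $1,476,100 × 0.41 = $605,201
New assessed value = $1,312,252 × 0.41 = $538,023.32
Combined rate = 0.0044 + 0.0056 + 0.00827 + 0.00638 = 0.02465
Old tax = $605,201 × 0.02465 = $14,918.20465
New tax = $538,023.32 × 0.02465 = $13,262.274838
Reduction = $14,918.20465 − $13,262.274838 = $1,655.929812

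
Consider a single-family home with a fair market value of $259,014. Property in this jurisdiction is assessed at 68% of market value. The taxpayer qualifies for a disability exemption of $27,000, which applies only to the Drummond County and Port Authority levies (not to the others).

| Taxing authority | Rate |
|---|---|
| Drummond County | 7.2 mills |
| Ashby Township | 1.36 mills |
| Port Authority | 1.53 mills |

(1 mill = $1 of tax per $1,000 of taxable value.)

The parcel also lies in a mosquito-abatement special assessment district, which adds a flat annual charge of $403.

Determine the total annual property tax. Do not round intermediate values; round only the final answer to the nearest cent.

Assessed value = $259,014 × 0.68 = $176,129.52
Drummond County: ($176,129.52 − $27,000) × 0.0072 = $149,129.52 × 0.0072 = $1,073.732544
Ashby Township: $176,129.52 × 0.00136 = $239.5361472
Port Authority: ($176,129.52 − $27,000) × 0.00153 = $149,129.52 × 0.00153 = $228.1681656
Levies subtotal = $1,541.4368568
Total = $1,541.4368568 + $403 = $1,944.4368568

$1,944.44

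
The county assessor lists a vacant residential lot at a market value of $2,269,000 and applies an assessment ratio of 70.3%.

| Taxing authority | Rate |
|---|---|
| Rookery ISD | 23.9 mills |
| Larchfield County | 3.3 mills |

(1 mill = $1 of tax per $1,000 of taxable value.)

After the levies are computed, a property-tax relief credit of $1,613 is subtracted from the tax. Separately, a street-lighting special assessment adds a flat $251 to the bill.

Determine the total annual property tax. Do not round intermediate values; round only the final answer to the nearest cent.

Assessed value = $2,269,000 × 0.703 = $1,595,107
Rookery ISD: $1,595,107 × 0.0239 = $38,123.0573
Larchfield County: $1,595,107 × 0.0033 = $5,263.8531
Levies subtotal = $43,386.9104
After credit = $43,386.9104 − $1,613 = $41,773.9104
Total = $41,773.9104 + $251 = $42,024.9104

$42,024.91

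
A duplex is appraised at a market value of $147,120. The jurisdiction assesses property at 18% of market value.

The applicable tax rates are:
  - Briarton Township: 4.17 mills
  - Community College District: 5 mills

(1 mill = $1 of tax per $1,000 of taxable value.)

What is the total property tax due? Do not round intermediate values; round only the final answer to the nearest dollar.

Assessed value = $147,120 × 0.18 = $26,481.6
Briarton Township: $26,481.6 × 0.00417 = $110.428272
Community College District: $26,481.6 × 0.005 = $132.408
Total = $110.428272 + $132.408 = $242.836272

$243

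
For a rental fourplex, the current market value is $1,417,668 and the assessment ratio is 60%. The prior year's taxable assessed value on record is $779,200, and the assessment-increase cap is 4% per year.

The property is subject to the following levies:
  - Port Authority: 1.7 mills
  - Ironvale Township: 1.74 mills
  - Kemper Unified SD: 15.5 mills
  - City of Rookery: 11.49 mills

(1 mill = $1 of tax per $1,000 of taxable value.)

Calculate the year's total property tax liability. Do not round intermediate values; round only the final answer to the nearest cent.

Uncapped assessed value = $1,417,668 × 0.6 = $850,600.8
Cap limit = $779,200 × 1.04 = $810,368
Taxable assessed value = min($850,600.8, $810,368) = $810,368 (cap binds)
Port Authority: $810,368 × 0.0017 = $1,377.6256
Ironvale Township: $810,368 × 0.00174 = $1,410.04032
Kemper Unified SD: $810,368 × 0.0155 = $12,560.704
City of Rookery: $810,368 × 0.01149 = $9,311.12832
Total = $24,659.49824

$24,659.50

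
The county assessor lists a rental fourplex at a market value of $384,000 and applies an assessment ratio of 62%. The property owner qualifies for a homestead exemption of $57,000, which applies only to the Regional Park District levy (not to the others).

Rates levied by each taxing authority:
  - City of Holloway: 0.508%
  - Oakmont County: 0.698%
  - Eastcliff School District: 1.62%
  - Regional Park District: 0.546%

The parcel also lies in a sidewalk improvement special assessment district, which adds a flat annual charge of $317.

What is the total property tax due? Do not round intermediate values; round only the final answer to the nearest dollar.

$8,034

Assessed value = $384,000 × 0.62 = $238,080
City of Holloway: $238,080 × 0.00508 = $1,209.4464
Oakmont County: $238,080 × 0.00698 = $1,661.7984
Eastcliff School District: $238,080 × 0.0162 = $3,856.896
Regional Park District: ($238,080 − $57,000) × 0.00546 = $181,080 × 0.00546 = $988.6968
Levies subtotal = $7,716.8376
Total = $7,716.8376 + $317 = $8,033.8376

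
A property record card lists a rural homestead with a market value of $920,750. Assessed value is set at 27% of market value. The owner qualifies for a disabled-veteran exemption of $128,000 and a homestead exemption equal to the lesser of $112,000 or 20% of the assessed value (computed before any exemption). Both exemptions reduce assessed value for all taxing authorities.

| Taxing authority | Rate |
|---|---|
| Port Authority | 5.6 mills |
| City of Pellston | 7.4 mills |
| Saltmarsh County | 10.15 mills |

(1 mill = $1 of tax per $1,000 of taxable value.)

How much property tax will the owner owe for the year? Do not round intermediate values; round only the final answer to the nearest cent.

Assessed value = $920,750 × 0.27 = $248,602.5
Homestead exemption = min($112,000, 20% × $248,602.5) = min($112,000, $49,720.5) = $49,720.5 (percentage binds)
Taxable value = $248,602.5 − $128,000 − $49,720.5 = $70,882
Port Authority: $70,882 × 0.0056 = $396.9392
City of Pellston: $70,882 × 0.0074 = $524.5268
Saltmarsh County: $70,882 × 0.01015 = $719.4523
Total = $1,640.9183

$1,640.92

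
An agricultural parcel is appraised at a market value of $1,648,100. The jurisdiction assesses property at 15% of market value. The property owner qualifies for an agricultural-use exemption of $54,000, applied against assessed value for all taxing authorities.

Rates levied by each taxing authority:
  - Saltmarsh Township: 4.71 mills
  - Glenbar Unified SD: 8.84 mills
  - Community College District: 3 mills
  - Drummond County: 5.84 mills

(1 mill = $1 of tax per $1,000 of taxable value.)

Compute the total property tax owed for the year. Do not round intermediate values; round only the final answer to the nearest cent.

$4,326.08

Assessed value = $1,648,100 × 0.15 = $247,215
Taxable value = $247,215 − $54,000 = $193,215
Saltmarsh Township: $193,215 × 0.00471 = $910.04265
Glenbar Unified SD: $193,215 × 0.00884 = $1,708.0206
Community College District: $193,215 × 0.003 = $579.645
Drummond County: $193,215 × 0.00584 = $1,128.3756
Total = $910.04265 + $1,708.0206 + $579.645 + $1,128.3756 = $4,326.08385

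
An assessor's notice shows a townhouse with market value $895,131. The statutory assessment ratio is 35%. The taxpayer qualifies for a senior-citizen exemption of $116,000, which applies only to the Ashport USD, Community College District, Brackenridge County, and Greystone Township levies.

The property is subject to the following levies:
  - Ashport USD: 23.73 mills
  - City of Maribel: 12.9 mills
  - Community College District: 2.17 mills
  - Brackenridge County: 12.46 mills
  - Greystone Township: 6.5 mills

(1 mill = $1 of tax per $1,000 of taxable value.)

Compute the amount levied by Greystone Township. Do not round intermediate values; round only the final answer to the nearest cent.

Assessed value = $895,131 × 0.35 = $313,295.85
Greystone Township taxable value = $313,295.85 − $116,000 = $197,295.85
Greystone Township levy = $197,295.85 × 0.0065 = $1,282.423025

$1,282.42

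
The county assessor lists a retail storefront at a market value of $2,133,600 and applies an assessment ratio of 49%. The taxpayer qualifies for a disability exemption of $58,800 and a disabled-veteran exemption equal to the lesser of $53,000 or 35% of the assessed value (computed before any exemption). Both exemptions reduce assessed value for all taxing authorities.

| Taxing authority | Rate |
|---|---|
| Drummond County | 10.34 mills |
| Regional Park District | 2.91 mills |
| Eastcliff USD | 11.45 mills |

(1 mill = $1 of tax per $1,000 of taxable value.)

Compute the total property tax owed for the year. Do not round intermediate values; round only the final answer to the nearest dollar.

$23,062

Assessed value = $2,133,600 × 0.49 = $1,045,464
Disabled-veteran exemption = min($53,000, 35% × $1,045,464) = min($53,000, $365,912.4) = $53,000 (dollar cap binds)
Taxable value = $1,045,464 − $58,800 − $53,000 = $933,664
Drummond County: $933,664 × 0.01034 = $9,654.08576
Regional Park District: $933,664 × 0.00291 = $2,716.96224
Eastcliff USD: $933,664 × 0.01145 = $10,690.4528
Total = $23,061.5008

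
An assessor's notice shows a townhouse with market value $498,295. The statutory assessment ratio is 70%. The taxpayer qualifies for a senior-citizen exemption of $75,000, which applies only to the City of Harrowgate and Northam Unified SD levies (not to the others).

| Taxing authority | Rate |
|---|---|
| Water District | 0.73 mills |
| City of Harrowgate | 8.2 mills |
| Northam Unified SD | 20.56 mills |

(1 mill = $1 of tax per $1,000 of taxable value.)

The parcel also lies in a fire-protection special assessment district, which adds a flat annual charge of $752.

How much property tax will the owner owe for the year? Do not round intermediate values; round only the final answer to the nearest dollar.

$8,881

Assessed value = $498,295 × 0.7 = $348,806.5
Water District: $348,806.5 × 0.00073 = $254.628745
City of Harrowgate: ($348,806.5 − $75,000) × 0.0082 = $273,806.5 × 0.0082 = $2,245.2133
Northam Unified SD: ($348,806.5 − $75,000) × 0.02056 = $273,806.5 × 0.02056 = $5,629.46164
Levies subtotal = $8,129.303685
Total = $8,129.303685 + $752 = $8,881.303685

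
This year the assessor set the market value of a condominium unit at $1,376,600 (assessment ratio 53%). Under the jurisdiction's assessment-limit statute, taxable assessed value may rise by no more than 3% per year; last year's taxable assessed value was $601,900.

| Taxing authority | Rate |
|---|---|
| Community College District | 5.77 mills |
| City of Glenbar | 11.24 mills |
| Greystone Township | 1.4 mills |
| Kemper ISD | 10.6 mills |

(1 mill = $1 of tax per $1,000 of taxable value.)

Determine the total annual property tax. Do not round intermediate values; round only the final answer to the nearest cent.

$17,984.95

Uncapped assessed value = $1,376,600 × 0.53 = $729,598
Cap limit = $601,900 × 1.03 = $619,957
Taxable assessed value = min($729,598, $619,957) = $619,957 (cap binds)
Community College District: $619,957 × 0.00577 = $3,577.15189
City of Glenbar: $619,957 × 0.01124 = $6,968.31668
Greystone Township: $619,957 × 0.0014 = $867.9398
Kemper ISD: $619,957 × 0.0106 = $6,571.5442
Total = $17,984.95257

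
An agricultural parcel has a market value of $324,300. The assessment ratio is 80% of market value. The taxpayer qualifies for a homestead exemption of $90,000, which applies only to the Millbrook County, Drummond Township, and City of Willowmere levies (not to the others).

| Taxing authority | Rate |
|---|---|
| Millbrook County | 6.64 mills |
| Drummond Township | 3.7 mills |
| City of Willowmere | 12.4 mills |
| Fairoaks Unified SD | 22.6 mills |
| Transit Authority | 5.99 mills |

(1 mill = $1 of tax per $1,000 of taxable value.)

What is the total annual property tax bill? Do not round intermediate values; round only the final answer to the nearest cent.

$11,270.46

Assessed value = $324,300 × 0.8 = $259,440
Millbrook County: ($259,440 − $90,000) × 0.00664 = $169,440 × 0.00664 = $1,125.0816
Drummond Township: ($259,440 − $90,000) × 0.0037 = $169,440 × 0.0037 = $626.928
City of Willowmere: ($259,440 − $90,000) × 0.0124 = $169,440 × 0.0124 = $2,101.056
Fairoaks Unified SD: $259,440 × 0.0226 = $5,863.344
Transit Authority: $259,440 × 0.00599 = $1,554.0456
Total = $11,270.4552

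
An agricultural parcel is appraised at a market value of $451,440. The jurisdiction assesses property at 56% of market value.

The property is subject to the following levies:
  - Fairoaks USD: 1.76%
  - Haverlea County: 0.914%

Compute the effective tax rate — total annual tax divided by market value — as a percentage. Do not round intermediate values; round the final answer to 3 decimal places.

Assessed value = $451,440 × 0.56 = $252,806.4
Fairoaks USD: $252,806.4 × 0.0176 = $4,449.39264
Haverlea County: $252,806.4 × 0.00914 = $2,310.650496
Total tax = $6,760.043136
Effective rate = $6,760.043136 ÷ $451,440 = 1.497% of market value

1.497%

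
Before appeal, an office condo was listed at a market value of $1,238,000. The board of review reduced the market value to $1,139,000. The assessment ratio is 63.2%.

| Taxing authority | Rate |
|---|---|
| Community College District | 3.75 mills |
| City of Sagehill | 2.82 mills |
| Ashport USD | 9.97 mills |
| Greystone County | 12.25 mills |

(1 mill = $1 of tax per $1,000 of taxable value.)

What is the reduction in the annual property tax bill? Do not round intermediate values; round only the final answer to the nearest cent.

Old assessed value = $1,238,000 × 0.632 = $782,416
New assessed value = $1,139,000 × 0.632 = $719,848
Combined rate = 0.00375 + 0.00282 + 0.00997 + 0.01225 = 0.02879
Old tax = $782,416 × 0.02879 = $22,525.75664
New tax = $719,848 × 0.02879 = $20,724.42392
Reduction = $22,525.75664 − $20,724.42392 = $1,801.33272

$1,801.33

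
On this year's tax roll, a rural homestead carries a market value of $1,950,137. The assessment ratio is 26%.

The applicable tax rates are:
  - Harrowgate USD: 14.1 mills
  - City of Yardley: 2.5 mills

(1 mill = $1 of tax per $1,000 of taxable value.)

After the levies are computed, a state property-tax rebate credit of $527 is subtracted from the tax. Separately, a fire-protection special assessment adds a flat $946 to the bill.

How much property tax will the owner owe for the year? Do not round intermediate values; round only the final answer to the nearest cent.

Assessed value = $1,950,137 × 0.26 = $507,035.62
Harrowgate USD: $507,035.62 × 0.0141 = $7,149.202242
City of Yardley: $507,035.62 × 0.0025 = $1,267.58905
Levies subtotal = $8,416.791292
After credit = $8,416.791292 − $527 = $7,889.791292
Total = $7,889.791292 + $946 = $8,835.791292

$8,835.79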